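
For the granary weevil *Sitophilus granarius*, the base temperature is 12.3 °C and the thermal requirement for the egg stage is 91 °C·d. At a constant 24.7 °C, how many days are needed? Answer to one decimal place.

7.3 days

Daily accumulation = 24.7 − 12.3 = 12.4 DD/day.
Duration = 91 / 12.4 = 7.339 ≈ 7.3 days.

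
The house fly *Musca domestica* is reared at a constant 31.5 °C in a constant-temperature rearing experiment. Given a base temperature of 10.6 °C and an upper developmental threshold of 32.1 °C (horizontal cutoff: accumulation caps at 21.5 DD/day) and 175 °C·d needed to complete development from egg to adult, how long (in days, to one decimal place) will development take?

8.4 days

Daily accumulation = 31.5 − 10.6 = 20.9 DD/day.
Duration = 175 / 20.9 = 8.373 ≈ 8.4 days.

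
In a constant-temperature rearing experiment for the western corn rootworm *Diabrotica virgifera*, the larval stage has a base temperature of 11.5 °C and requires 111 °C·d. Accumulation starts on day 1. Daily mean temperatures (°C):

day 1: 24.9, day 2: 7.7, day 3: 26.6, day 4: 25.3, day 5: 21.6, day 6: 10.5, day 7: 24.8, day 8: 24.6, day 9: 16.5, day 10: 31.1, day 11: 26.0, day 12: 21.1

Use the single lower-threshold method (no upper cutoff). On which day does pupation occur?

Daily DD above 11.5 °C: 13.4, 0.0, 15.1, 13.8, 10.1, 0.0, 13.3, 13.1, 5.0, 19.6, 14.5, 9.6.
Cumulative: 13.4, 13.4, 28.5, 42.3, 52.4, 52.4, 65.7, 78.8, 83.8, 103.4, 117.9, 127.5.
The total first reaches 111 DD on day 11.

day 11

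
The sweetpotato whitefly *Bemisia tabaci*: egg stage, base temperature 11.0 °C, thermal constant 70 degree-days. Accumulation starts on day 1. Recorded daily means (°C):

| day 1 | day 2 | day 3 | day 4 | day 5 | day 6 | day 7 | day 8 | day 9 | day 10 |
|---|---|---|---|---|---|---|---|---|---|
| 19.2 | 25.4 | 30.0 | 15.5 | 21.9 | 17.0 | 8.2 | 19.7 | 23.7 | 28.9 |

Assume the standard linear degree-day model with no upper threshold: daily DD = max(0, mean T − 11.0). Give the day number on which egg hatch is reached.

day 8

Daily DD above 11.0 °C: 8.2, 14.4, 19.0, 4.5, 10.9, 6.0, 0.0, 8.7, 12.7, 17.9.
Cumulative: 8.2, 22.6, 41.6, 46.1, 57.0, 63.0, 63.0, 71.7, 84.4, 102.3.
The total first reaches 70 DD on day 8.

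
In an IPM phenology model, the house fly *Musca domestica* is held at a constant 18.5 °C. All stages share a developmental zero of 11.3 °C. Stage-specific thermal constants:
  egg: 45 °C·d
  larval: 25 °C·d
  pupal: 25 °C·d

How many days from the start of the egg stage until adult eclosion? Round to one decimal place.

Daily accumulation at 18.5 °C = 18.5 − 11.3 = 7.2 DD/day.
Total K = 45 + 25 + 25 = 95 DD.
Total duration = 95 / 7.2 = 13.194 ≈ 13.2 days.

13.2 days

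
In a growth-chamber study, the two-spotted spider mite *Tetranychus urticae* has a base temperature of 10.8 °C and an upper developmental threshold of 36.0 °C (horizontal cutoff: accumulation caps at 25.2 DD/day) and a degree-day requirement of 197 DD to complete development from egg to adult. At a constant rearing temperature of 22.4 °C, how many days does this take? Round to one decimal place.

17.0 days

Daily accumulation = 22.4 − 10.8 = 11.6 DD/day.
Duration = 197 / 11.6 = 16.983 ≈ 17.0 days.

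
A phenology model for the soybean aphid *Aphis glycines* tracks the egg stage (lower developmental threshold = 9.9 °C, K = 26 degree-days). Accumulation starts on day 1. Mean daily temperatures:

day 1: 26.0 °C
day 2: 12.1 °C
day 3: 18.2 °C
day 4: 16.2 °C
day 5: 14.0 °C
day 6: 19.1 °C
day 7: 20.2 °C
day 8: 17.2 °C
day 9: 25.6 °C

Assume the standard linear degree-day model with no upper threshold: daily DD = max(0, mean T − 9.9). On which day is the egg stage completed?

Daily DD above 9.9 °C: 16.1, 2.2, 8.3, 6.3, 4.1, 9.2, 10.3, 7.3, 15.7.
Cumulative: 16.1, 18.3, 26.6, 32.9, 37.0, 46.2, 56.5, 63.8, 79.5.
The total first reaches 26 DD on day 3.

day 3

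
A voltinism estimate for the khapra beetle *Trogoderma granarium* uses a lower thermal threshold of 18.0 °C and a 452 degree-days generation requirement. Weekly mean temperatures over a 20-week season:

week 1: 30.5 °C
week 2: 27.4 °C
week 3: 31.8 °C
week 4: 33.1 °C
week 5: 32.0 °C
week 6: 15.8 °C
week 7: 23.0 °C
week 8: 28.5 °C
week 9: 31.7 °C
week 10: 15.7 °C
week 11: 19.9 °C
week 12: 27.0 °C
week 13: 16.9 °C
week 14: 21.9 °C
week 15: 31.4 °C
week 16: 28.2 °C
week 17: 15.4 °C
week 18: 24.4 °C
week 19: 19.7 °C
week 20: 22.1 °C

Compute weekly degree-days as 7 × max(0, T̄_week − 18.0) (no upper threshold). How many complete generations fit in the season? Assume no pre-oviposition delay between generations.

Weekly DD (7 × max(0, T̄ − 18.0)): 87.5, 65.8, 96.6, 105.7, 98.0, 0.0, 35.0, 73.5, 95.9, 0.0, 13.3, 63.0, 0.0, 27.3, 93.8, 71.4, 0.0, 44.8, 11.9, 28.7.
Season total = 1012.2 DD.
Complete generations = ⌊1012.2 / 452⌋ = 2.

2 generations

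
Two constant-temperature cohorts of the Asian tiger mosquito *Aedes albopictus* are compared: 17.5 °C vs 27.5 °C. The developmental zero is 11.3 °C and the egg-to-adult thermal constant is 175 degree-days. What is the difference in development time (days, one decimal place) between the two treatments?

At 17.5 °C: 175 / (17.5 − 11.3) = 175 / 6.2 = 28.226 d.
At 27.5 °C: 175 / (27.5 − 11.3) = 175 / 16.2 = 10.802 d.
Difference = |28.226 − 10.802| = 17.423 ≈ 17.4 days.

17.4 days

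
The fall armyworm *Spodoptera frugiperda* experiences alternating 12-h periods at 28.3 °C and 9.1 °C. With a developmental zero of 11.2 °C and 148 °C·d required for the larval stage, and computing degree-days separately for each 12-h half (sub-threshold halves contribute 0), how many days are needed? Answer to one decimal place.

Day half: max(0, 28.3 − 11.2) × 0.5 = 17.1 × 0.5 = 8.55 DD.
Night half: max(0, 9.1 − 11.2) × 0.5 = 0.0 × 0.5 = 0.00 DD.
Per 24 h: 8.55 DD/day.
Duration = 148 / 8.55 = 17.310 ≈ 17.3 days.

17.3 days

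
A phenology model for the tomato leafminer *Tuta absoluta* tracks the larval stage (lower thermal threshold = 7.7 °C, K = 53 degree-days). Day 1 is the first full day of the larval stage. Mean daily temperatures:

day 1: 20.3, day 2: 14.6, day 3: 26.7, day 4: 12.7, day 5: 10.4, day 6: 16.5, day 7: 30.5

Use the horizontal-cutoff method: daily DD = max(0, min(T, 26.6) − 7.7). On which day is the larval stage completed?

day 6

Daily DD above 7.7 °C (capped at 18.9): 12.6, 6.9, 18.9, 5.0, 2.7, 8.8, 18.9.
Cumulative: 12.6, 19.5, 38.4, 43.4, 46.1, 54.9, 73.8.
The total first reaches 53 DD on day 6.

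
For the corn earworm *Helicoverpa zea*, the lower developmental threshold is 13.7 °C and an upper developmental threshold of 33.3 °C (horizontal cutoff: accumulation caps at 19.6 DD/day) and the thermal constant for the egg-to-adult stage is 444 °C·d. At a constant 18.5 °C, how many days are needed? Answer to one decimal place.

Daily accumulation = 18.5 − 13.7 = 4.8 DD/day.
Duration = 444 / 4.8 = 92.500 ≈ 92.5 days.

92.5 days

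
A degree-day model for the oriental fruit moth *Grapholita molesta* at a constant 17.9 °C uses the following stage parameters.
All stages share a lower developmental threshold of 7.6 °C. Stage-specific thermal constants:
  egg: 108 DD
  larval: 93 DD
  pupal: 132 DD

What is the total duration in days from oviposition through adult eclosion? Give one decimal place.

Daily accumulation at 17.9 °C = 17.9 − 7.6 = 10.3 DD/day.
Total K = 108 + 93 + 132 = 333 DD.
Total duration = 333 / 10.3 = 32.330 ≈ 32.3 days.

32.3 days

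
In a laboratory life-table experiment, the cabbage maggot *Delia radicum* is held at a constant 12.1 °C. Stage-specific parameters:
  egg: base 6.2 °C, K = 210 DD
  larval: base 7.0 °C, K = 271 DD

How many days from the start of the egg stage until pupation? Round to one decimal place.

88.7 days

egg: 210 / (12.1 − 6.2) = 210 / 5.9 = 35.593 d.
larval: 271 / (12.1 − 7.0) = 271 / 5.1 = 53.137 d.
Sum = 88.730 ≈ 88.7 days.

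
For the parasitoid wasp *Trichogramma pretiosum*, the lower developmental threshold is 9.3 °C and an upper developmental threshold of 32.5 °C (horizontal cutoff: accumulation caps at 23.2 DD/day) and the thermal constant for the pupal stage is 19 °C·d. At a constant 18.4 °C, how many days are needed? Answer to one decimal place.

2.1 days

Daily accumulation = 18.4 − 9.3 = 9.1 DD/day.
Duration = 19 / 9.1 = 2.088 ≈ 2.1 days.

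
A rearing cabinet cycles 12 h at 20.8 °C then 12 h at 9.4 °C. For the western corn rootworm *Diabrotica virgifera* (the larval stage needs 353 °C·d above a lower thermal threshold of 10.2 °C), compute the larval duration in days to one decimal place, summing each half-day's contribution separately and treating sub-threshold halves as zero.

Day half: max(0, 20.8 − 10.2) × 0.5 = 10.6 × 0.5 = 5.30 DD.
Night half: max(0, 9.4 − 10.2) × 0.5 = 0.0 × 0.5 = 0.00 DD.
Per 24 h: 5.30 DD/day.
Duration = 353 / 5.30 = 66.604 ≈ 66.6 days.

66.6 days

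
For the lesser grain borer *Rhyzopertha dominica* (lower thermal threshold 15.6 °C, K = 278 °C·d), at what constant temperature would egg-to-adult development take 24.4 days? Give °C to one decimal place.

27.0 °C

Required daily accumulation = 278 / 24.4 = 11.393 DD/day.
T = T_base + 11.393 = 15.6 + 11.393 = 26.993 ≈ 27.0 °C.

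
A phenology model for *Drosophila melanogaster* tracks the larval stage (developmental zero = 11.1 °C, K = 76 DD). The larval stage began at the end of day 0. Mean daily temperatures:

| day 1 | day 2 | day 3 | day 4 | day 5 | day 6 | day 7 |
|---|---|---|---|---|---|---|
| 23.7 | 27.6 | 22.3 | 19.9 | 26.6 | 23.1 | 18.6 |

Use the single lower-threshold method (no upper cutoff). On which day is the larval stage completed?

day 6

Daily DD above 11.1 °C: 12.6, 16.5, 11.2, 8.8, 15.5, 12.0, 7.5.
Cumulative: 12.6, 29.1, 40.3, 49.1, 64.6, 76.6, 84.1.
The total first reaches 76 DD on day 6.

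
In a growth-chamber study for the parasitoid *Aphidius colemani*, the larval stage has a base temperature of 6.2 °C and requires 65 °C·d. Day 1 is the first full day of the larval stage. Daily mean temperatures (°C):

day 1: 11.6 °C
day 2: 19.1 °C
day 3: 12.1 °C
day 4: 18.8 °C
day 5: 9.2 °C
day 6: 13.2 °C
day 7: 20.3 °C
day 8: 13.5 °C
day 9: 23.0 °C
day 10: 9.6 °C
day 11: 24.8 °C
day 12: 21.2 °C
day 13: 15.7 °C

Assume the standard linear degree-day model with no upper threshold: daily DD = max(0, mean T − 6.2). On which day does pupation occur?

Daily DD above 6.2 °C: 5.4, 12.9, 5.9, 12.6, 3.0, 7.0, 14.1, 7.3, 16.8, 3.4, 18.6, 15.0, 9.5.
Cumulative: 5.4, 18.3, 24.2, 36.8, 39.8, 46.8, 60.9, 68.2, 85.0, 88.4, 107.0, 122.0, 131.5.
The total first reaches 65 DD on day 8.

day 8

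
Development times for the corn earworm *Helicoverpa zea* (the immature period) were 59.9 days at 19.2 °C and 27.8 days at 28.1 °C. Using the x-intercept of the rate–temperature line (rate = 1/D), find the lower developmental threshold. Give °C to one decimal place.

11.5 °C

Linear rate model ⇒ the product D·(T − T_b) is constant across temperatures.
59.9·(19.2 − T_b) = 27.8·(28.1 − T_b)
T_b = (59.9·19.2 − 27.8·28.1) / (59.9 − 27.8) = 368.90 / 32.1 = 11.492 °C ≈ 11.5 °C.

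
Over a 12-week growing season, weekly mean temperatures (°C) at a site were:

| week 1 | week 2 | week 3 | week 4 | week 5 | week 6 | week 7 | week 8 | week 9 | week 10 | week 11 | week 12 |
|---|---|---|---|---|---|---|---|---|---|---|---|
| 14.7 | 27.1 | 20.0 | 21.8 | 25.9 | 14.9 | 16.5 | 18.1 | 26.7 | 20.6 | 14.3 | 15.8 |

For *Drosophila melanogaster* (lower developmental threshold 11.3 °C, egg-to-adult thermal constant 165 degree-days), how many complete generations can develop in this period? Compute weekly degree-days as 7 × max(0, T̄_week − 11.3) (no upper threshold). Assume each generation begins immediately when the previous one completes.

4 generations

Weekly DD (7 × max(0, T̄ − 11.3)): 23.8, 110.6, 60.9, 73.5, 102.2, 25.2, 36.4, 47.6, 107.8, 65.1, 21.0, 31.5.
Season total = 705.6 DD.
Complete generations = ⌊705.6 / 165⌋ = 4.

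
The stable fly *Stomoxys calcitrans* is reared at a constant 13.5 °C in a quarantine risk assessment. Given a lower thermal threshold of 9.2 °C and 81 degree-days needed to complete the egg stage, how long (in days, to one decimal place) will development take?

Daily accumulation = 13.5 − 9.2 = 4.3 DD/day.
Duration = 81 / 4.3 = 18.837 ≈ 18.8 days.

18.8 days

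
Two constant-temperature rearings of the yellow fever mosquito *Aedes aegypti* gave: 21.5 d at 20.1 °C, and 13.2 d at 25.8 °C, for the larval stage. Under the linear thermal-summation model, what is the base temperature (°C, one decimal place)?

Under the model K = D·(T − T_b), so D₁·(T₁ − T_b) = D₂·(T₂ − T_b).
21.5·(20.1 − T_b) = 13.2·(25.8 − T_b)
T_b = (21.5·20.1 − 13.2·25.8) / (21.5 − 13.2) = 91.59 / 8.3 = 11.035 °C ≈ 11.0 °C.

11.0 °C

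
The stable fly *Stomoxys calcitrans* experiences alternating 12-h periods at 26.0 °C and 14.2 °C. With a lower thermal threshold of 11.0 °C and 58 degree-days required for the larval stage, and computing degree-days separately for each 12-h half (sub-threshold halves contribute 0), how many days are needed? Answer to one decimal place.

6.4 days

Day half: max(0, 26.0 − 11.0) × 0.5 = 15.0 × 0.5 = 7.50 DD.
Night half: max(0, 14.2 − 11.0) × 0.5 = 3.2 × 0.5 = 1.60 DD.
Per 24 h: 9.10 DD/day.
Duration = 58 / 9.10 = 6.374 ≈ 6.4 days.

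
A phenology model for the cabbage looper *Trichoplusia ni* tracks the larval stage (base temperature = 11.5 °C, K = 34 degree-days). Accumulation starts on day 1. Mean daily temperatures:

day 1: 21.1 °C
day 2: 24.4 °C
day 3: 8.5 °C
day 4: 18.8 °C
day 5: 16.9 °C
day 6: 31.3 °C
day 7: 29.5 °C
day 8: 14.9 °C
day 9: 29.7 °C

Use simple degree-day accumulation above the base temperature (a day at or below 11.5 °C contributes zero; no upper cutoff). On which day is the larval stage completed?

day 5

Daily DD above 11.5 °C: 9.6, 12.9, 0.0, 7.3, 5.4, 19.8, 18.0, 3.4, 18.2.
Cumulative: 9.6, 22.5, 22.5, 29.8, 35.2, 55.0, 73.0, 76.4, 94.6.
The total first reaches 34 DD on day 5.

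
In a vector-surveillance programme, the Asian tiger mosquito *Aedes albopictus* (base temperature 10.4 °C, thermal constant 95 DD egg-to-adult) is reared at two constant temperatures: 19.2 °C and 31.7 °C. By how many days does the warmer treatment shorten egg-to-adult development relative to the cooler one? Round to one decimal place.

6.3 days

At 19.2 °C: 95 / (19.2 − 10.4) = 95 / 8.8 = 10.795 d.
At 31.7 °C: 95 / (31.7 − 10.4) = 95 / 21.3 = 4.460 d.
Difference = |10.795 − 4.460| = 6.335 ≈ 6.3 days.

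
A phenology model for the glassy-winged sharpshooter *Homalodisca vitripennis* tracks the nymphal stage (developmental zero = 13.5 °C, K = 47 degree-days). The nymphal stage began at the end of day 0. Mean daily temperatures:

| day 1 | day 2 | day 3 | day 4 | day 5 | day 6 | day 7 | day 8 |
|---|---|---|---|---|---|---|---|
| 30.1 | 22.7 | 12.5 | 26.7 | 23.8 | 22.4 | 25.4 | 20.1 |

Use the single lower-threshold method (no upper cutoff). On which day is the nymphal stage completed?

day 5

Daily DD above 13.5 °C: 16.6, 9.2, 0.0, 13.2, 10.3, 8.9, 11.9, 6.6.
Cumulative: 16.6, 25.8, 25.8, 39.0, 49.3, 58.2, 70.1, 76.7.
The total first reaches 47 DD on day 5.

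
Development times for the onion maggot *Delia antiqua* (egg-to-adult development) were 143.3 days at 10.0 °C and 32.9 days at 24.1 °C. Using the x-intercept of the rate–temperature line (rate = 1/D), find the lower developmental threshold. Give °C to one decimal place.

5.8 °C

Equal thermal constants: D₁(T₁ − T_b) = D₂(T₂ − T_b).
143.3·(10.0 − T_b) = 32.9·(24.1 − T_b)
T_b = (143.3·10.0 − 32.9·24.1) / (143.3 − 32.9) = 640.11 / 110.4 = 5.798 °C ≈ 5.8 °C.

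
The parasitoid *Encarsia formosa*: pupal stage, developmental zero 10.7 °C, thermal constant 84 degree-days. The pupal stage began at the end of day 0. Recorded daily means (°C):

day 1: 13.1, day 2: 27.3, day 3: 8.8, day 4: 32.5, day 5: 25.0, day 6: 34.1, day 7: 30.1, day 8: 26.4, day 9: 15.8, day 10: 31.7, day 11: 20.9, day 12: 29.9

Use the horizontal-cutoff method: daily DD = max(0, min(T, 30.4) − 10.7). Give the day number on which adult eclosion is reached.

day 7

Daily DD above 10.7 °C (capped at 19.7): 2.4, 16.6, 0.0, 19.7, 14.3, 19.7, 19.4, 15.7, 5.1, 19.7, 10.2, 19.2.
Cumulative: 2.4, 19.0, 19.0, 38.7, 53.0, 72.7, 92.1, 107.8, 112.9, 132.6, 142.8, 162.0.
The total first reaches 84 DD on day 7.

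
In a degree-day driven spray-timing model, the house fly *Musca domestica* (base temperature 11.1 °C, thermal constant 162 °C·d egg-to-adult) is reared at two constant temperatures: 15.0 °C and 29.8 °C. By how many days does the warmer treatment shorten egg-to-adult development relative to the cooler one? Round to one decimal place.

At 15.0 °C: 162 / (15.0 − 11.1) = 162 / 3.9 = 41.538 d.
At 29.8 °C: 162 / (29.8 − 11.1) = 162 / 18.7 = 8.663 d.
Difference = |41.538 − 8.663| = 32.875 ≈ 32.9 days.

32.9 days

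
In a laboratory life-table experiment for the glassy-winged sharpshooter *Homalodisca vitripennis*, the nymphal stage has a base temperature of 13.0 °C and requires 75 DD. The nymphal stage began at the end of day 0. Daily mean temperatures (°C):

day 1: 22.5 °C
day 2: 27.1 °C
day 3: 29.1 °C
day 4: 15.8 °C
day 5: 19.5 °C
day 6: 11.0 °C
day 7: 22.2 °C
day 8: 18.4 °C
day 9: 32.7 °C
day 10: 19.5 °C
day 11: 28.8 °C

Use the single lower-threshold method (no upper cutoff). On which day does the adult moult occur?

Daily DD above 13.0 °C: 9.5, 14.1, 16.1, 2.8, 6.5, 0.0, 9.2, 5.4, 19.7, 6.5, 15.8.
Cumulative: 9.5, 23.6, 39.7, 42.5, 49.0, 49.0, 58.2, 63.6, 83.3, 89.8, 105.6.
The total first reaches 75 DD on day 9.

day 9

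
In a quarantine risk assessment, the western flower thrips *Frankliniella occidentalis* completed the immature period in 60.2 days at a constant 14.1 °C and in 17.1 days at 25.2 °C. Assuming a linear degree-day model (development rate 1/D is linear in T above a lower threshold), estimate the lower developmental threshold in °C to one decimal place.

Linear rate model ⇒ the product D·(T − T_b) is constant across temperatures.
60.2·(14.1 − T_b) = 17.1·(25.2 − T_b)
T_b = (60.2·14.1 − 17.1·25.2) / (60.2 − 17.1) = 417.90 / 43.1 = 9.696 °C ≈ 9.7 °C.

9.7 °C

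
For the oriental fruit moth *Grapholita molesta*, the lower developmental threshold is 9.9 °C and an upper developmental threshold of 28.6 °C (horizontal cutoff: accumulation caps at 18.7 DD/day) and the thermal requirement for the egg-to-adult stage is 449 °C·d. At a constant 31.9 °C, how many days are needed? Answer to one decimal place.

Temperature 31.9 °C exceeds the upper threshold, so daily accumulation caps at 28.6 − 9.9 = 18.7 DD/day.
Duration = 449 / 18.7 = 24.011 ≈ 24.0 days.

24.0 days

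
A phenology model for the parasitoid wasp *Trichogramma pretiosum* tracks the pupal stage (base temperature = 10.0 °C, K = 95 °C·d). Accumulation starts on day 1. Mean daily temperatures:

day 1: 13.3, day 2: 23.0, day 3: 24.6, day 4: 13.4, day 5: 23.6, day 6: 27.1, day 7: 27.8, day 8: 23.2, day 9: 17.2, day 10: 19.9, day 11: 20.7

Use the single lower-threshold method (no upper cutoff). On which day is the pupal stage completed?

Daily DD above 10.0 °C: 3.3, 13.0, 14.6, 3.4, 13.6, 17.1, 17.8, 13.2, 7.2, 9.9, 10.7.
Cumulative: 3.3, 16.3, 30.9, 34.3, 47.9, 65.0, 82.8, 96.0, 103.2, 113.1, 123.8.
The total first reaches 95 DD on day 8.

day 8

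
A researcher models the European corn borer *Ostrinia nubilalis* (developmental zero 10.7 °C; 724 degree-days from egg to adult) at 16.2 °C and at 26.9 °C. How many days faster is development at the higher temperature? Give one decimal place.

86.9 days

At 16.2 °C: 724 / (16.2 − 10.7) = 724 / 5.5 = 131.636 d.
At 26.9 °C: 724 / (26.9 − 10.7) = 724 / 16.2 = 44.691 d.
Difference = |131.636 − 44.691| = 86.945 ≈ 86.9 days.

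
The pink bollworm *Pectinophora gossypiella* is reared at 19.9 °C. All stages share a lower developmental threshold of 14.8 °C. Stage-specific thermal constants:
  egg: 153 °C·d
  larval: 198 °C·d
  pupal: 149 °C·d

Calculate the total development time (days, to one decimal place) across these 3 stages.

98.0 days

Daily accumulation at 19.9 °C = 19.9 − 14.8 = 5.1 DD/day.
Total K = 153 + 198 + 149 = 500 DD.
Total duration = 500 / 5.1 = 98.039 ≈ 98.0 days.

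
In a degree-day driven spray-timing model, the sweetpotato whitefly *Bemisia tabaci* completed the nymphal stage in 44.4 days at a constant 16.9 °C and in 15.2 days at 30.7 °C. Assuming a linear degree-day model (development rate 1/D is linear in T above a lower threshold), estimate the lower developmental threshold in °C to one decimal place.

9.7 °C

Linear rate model ⇒ the product D·(T − T_b) is constant across temperatures.
44.4·(16.9 − T_b) = 15.2·(30.7 − T_b)
T_b = (44.4·16.9 − 15.2·30.7) / (44.4 − 15.2) = 283.72 / 29.2 = 9.716 °C ≈ 9.7 °C.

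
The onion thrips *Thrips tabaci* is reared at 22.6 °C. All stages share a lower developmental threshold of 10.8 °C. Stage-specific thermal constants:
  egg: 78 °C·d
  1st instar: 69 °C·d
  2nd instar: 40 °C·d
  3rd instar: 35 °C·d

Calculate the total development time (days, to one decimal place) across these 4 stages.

18.8 days

Daily accumulation at 22.6 °C = 22.6 − 10.8 = 11.8 DD/day.
Total K = 78 + 69 + 40 + 35 = 222 DD.
Total duration = 222 / 11.8 = 18.814 ≈ 18.8 days.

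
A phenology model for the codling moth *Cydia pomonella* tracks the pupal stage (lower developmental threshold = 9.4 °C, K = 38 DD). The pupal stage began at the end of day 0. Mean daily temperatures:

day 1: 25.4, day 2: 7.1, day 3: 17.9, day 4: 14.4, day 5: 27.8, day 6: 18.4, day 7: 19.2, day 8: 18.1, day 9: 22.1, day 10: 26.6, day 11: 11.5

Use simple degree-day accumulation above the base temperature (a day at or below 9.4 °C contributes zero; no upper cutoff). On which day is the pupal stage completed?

day 5

Daily DD above 9.4 °C: 16.0, 0.0, 8.5, 5.0, 18.4, 9.0, 9.8, 8.7, 12.7, 17.2, 2.1.
Cumulative: 16.0, 16.0, 24.5, 29.5, 47.9, 56.9, 66.7, 75.4, 88.1, 105.3, 107.4.
The total first reaches 38 DD on day 5.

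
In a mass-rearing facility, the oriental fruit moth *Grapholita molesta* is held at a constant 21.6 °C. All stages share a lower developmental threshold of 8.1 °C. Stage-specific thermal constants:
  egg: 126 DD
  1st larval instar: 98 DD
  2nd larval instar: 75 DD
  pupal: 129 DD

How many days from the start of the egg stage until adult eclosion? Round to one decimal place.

Daily accumulation at 21.6 °C = 21.6 − 8.1 = 13.5 DD/day.
Total K = 126 + 98 + 75 + 129 = 428 DD.
Total duration = 428 / 13.5 = 31.704 ≈ 31.7 days.

31.7 days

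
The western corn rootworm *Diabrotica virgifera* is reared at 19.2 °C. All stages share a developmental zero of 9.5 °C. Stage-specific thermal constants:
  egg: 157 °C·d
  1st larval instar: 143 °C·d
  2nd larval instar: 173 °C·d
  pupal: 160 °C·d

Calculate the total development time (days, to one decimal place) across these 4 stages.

65.3 days

Daily accumulation at 19.2 °C = 19.2 − 9.5 = 9.7 DD/day.
Total K = 157 + 143 + 173 + 160 = 633 DD.
Total duration = 633 / 9.7 = 65.258 ≈ 65.3 days.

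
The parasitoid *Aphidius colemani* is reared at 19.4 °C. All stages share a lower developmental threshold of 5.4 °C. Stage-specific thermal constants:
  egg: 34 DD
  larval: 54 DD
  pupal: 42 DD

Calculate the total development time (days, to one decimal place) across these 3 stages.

Daily accumulation at 19.4 °C = 19.4 − 5.4 = 14.0 DD/day.
Total K = 34 + 54 + 42 = 130 DD.
Total duration = 130 / 14.0 = 9.286 ≈ 9.3 days.

9.3 days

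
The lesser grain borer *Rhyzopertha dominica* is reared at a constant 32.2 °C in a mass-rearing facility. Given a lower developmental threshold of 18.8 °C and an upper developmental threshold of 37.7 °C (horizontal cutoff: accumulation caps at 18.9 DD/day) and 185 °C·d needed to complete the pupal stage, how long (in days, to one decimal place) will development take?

13.8 days

Daily accumulation = 32.2 − 18.8 = 13.4 DD/day.
Duration = 185 / 13.4 = 13.806 ≈ 13.8 days.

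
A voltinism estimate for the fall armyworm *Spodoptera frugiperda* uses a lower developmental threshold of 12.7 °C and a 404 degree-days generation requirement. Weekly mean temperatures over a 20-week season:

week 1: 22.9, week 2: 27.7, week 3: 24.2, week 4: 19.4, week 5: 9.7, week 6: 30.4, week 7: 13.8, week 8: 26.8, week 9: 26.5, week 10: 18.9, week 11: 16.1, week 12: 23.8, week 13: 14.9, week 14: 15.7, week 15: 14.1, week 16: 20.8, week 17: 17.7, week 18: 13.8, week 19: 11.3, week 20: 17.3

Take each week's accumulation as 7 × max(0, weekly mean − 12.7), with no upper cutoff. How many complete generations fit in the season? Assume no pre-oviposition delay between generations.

2 generations

Weekly DD (7 × max(0, T̄ − 12.7)): 71.4, 105.0, 80.5, 46.9, 0.0, 123.9, 7.7, 98.7, 96.6, 43.4, 23.8, 77.7, 15.4, 21.0, 9.8, 56.7, 35.0, 7.7, 0.0, 32.2.
Season total = 953.4 DD.
Complete generations = ⌊953.4 / 404⌋ = 2.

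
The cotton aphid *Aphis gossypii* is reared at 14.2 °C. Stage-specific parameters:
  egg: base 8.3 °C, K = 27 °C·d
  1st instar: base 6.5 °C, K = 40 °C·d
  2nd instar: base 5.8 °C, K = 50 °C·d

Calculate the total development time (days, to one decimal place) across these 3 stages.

egg: 27 / (14.2 − 8.3) = 27 / 5.9 = 4.576 d.
1st instar: 40 / (14.2 − 6.5) = 40 / 7.7 = 5.195 d.
2nd instar: 50 / (14.2 − 5.8) = 50 / 8.4 = 5.952 d.
Sum = 15.723 ≈ 15.7 days.

15.7 days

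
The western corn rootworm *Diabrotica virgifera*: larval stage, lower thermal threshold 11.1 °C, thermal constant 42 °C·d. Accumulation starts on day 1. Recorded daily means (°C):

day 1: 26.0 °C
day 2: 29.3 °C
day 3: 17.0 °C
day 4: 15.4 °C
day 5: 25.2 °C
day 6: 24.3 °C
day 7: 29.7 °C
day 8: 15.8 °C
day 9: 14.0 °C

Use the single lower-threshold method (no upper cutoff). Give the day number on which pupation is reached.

Daily DD above 11.1 °C: 14.9, 18.2, 5.9, 4.3, 14.1, 13.2, 18.6, 4.7, 2.9.
Cumulative: 14.9, 33.1, 39.0, 43.3, 57.4, 70.6, 89.2, 93.9, 96.8.
The total first reaches 42 DD on day 4.

day 4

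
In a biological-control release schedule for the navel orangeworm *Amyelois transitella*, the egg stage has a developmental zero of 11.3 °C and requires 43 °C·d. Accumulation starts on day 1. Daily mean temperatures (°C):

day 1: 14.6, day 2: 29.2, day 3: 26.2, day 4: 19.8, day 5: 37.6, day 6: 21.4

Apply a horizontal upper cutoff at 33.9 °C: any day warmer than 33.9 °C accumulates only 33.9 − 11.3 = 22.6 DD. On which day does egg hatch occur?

day 4

Daily DD above 11.3 °C (capped at 22.6): 3.3, 17.9, 14.9, 8.5, 22.6, 10.1.
Cumulative: 3.3, 21.2, 36.1, 44.6, 67.2, 77.3.
The total first reaches 43 DD on day 4.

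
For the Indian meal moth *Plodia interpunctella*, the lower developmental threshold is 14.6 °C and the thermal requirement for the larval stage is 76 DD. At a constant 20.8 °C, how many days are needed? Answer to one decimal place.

Daily accumulation = 20.8 − 14.6 = 6.2 DD/day.
Duration = 76 / 6.2 = 12.258 ≈ 12.3 days.

12.3 days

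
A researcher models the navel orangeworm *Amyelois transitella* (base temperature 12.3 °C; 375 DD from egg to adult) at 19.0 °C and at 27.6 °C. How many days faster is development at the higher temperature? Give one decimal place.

31.5 days

At 19.0 °C: 375 / (19.0 − 12.3) = 375 / 6.7 = 55.970 d.
At 27.6 °C: 375 / (27.6 − 12.3) = 375 / 15.3 = 24.510 d.
Difference = |55.970 − 24.510| = 31.460 ≈ 31.5 days.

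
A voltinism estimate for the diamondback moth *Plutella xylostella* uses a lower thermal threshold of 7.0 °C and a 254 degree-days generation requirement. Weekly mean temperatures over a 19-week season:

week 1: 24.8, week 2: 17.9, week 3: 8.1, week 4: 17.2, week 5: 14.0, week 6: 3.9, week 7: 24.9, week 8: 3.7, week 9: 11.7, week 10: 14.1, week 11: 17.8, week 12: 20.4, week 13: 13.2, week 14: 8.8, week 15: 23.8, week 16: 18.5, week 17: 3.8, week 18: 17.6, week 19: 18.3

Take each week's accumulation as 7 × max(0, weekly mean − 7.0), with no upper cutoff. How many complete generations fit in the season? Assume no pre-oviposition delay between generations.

4 generations

Weekly DD (7 × max(0, T̄ − 7.0)): 124.6, 76.3, 7.7, 71.4, 49.0, 0.0, 125.3, 0.0, 32.9, 49.7, 75.6, 93.8, 43.4, 12.6, 117.6, 80.5, 0.0, 74.2, 79.1.
Season total = 1113.7 DD.
Complete generations = ⌊1113.7 / 254⌋ = 4.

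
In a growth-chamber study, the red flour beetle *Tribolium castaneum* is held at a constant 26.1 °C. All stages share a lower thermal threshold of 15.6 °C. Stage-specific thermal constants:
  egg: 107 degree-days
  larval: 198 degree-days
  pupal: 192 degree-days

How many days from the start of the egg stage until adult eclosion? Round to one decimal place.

47.3 days

Daily accumulation at 26.1 °C = 26.1 − 15.6 = 10.5 DD/day.
Total K = 107 + 198 + 192 = 497 DD.
Total duration = 497 / 10.5 = 47.333 ≈ 47.3 days.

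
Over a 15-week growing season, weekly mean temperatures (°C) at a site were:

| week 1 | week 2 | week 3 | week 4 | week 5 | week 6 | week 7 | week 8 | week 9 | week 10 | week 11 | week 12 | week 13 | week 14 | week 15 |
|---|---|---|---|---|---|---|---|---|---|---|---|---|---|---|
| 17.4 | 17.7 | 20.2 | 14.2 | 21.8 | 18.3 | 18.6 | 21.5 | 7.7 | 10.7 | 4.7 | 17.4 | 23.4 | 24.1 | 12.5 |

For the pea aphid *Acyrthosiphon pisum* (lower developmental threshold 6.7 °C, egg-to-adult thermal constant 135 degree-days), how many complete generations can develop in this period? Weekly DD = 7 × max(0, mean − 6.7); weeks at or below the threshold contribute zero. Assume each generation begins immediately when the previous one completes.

7 generations

Weekly DD (7 × max(0, T̄ − 6.7)): 74.9, 77.0, 94.5, 52.5, 105.7, 81.2, 83.3, 103.6, 7.0, 28.0, 0.0, 74.9, 116.9, 121.8, 40.6.
Season total = 1061.9 DD.
Complete generations = ⌊1061.9 / 135⌋ = 7.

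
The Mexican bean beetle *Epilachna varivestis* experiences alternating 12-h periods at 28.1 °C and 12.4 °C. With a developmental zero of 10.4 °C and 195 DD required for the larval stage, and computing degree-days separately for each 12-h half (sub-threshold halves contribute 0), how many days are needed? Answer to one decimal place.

Day half: max(0, 28.1 − 10.4) × 0.5 = 17.7 × 0.5 = 8.85 DD.
Night half: max(0, 12.4 − 10.4) × 0.5 = 2.0 × 0.5 = 1.00 DD.
Per 24 h: 9.85 DD/day.
Duration = 195 / 9.85 = 19.797 ≈ 19.8 days.

19.8 days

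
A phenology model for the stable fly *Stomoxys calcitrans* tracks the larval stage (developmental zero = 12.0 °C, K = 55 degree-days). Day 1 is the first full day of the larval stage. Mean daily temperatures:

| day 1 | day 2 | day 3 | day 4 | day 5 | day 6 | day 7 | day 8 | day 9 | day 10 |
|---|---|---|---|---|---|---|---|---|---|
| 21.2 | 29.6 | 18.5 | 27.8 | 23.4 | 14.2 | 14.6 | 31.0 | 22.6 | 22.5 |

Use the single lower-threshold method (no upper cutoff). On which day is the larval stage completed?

Daily DD above 12.0 °C: 9.2, 17.6, 6.5, 15.8, 11.4, 2.2, 2.6, 19.0, 10.6, 10.5.
Cumulative: 9.2, 26.8, 33.3, 49.1, 60.5, 62.7, 65.3, 84.3, 94.9, 105.4.
The total first reaches 55 DD on day 5.

day 5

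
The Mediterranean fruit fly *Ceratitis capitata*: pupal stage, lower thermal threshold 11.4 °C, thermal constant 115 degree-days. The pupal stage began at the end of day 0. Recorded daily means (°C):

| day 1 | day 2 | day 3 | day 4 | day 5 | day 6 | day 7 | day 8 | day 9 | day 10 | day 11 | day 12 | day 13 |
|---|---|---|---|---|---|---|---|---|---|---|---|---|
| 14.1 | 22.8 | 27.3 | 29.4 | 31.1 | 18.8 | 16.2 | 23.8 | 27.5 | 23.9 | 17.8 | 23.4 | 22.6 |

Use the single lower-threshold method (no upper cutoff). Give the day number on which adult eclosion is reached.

Daily DD above 11.4 °C: 2.7, 11.4, 15.9, 18.0, 19.7, 7.4, 4.8, 12.4, 16.1, 12.5, 6.4, 12.0, 11.2.
Cumulative: 2.7, 14.1, 30.0, 48.0, 67.7, 75.1, 79.9, 92.3, 108.4, 120.9, 127.3, 139.3, 150.5.
The total first reaches 115 DD on day 10.

day 10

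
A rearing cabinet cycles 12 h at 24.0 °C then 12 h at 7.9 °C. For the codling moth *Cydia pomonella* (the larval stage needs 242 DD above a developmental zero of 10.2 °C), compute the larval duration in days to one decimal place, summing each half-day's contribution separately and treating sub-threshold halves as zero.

Day half: max(0, 24.0 − 10.2) × 0.5 = 13.8 × 0.5 = 6.90 DD.
Night half: max(0, 7.9 − 10.2) × 0.5 = 0.0 × 0.5 = 0.00 DD.
Per 24 h: 6.90 DD/day.
Duration = 242 / 6.90 = 35.072 ≈ 35.1 days.

35.1 days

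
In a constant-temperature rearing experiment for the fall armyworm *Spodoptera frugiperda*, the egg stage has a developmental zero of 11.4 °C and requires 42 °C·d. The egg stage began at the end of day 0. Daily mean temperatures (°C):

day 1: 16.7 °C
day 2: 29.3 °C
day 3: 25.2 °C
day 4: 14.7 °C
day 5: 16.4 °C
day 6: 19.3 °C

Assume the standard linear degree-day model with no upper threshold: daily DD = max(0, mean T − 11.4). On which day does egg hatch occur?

Daily DD above 11.4 °C: 5.3, 17.9, 13.8, 3.3, 5.0, 7.9.
Cumulative: 5.3, 23.2, 37.0, 40.3, 45.3, 53.2.
The total first reaches 42 DD on day 5.

day 5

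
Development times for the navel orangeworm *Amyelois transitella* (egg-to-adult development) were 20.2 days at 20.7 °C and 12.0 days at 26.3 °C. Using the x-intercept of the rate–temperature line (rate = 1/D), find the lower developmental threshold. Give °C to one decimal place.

12.5 °C

Linear rate model ⇒ the product D·(T − T_b) is constant across temperatures.
20.2·(20.7 − T_b) = 12.0·(26.3 − T_b)
T_b = (20.2·20.7 − 12.0·26.3) / (20.2 − 12.0) = 102.54 / 8.2 = 12.505 °C ≈ 12.5 °C.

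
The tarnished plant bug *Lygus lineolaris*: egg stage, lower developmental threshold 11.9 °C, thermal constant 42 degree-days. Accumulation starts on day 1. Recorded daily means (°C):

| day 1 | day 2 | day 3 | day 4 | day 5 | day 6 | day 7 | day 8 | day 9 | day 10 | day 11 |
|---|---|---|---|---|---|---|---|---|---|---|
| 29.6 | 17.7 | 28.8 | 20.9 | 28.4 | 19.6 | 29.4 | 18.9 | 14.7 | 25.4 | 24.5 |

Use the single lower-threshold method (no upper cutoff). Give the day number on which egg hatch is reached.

Daily DD above 11.9 °C: 17.7, 5.8, 16.9, 9.0, 16.5, 7.7, 17.5, 7.0, 2.8, 13.5, 12.6.
Cumulative: 17.7, 23.5, 40.4, 49.4, 65.9, 73.6, 91.1, 98.1, 100.9, 114.4, 127.0.
The total first reaches 42 DD on day 4.

day 4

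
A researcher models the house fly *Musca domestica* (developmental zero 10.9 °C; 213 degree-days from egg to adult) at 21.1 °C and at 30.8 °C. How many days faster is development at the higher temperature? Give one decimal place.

At 21.1 °C: 213 / (21.1 − 10.9) = 213 / 10.2 = 20.882 d.
At 30.8 °C: 213 / (30.8 − 10.9) = 213 / 19.9 = 10.704 d.
Difference = |20.882 − 10.704| = 10.179 ≈ 10.2 days.

10.2 days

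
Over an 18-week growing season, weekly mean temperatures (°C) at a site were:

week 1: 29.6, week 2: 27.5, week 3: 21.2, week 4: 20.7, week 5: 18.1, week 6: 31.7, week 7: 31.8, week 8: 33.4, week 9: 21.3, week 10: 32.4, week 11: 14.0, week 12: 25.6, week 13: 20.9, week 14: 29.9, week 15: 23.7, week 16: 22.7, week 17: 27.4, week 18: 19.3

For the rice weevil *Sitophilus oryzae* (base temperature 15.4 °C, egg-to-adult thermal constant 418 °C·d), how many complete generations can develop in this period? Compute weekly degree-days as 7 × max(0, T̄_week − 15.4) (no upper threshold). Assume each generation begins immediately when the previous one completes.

Weekly DD (7 × max(0, T̄ − 15.4)): 99.4, 84.7, 40.6, 37.1, 18.9, 114.1, 114.8, 126.0, 41.3, 119.0, 0.0, 71.4, 38.5, 101.5, 58.1, 51.1, 84.0, 27.3.
Season total = 1227.8 DD.
Complete generations = ⌊1227.8 / 418⌋ = 2.

2 generations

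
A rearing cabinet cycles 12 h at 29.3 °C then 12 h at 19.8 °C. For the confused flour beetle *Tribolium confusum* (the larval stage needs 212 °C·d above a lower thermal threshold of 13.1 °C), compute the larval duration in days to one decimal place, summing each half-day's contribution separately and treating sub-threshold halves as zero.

18.5 days

Day half: max(0, 29.3 − 13.1) × 0.5 = 16.2 × 0.5 = 8.10 DD.
Night half: max(0, 19.8 − 13.1) × 0.5 = 6.7 × 0.5 = 3.35 DD.
Per 24 h: 11.45 DD/day.
Duration = 212 / 11.45 = 18.515 ≈ 18.5 days.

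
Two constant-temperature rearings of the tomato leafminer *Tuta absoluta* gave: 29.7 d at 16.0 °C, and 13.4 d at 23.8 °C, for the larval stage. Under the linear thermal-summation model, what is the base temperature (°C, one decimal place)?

9.6 °C

Equal thermal constants: D₁(T₁ − T_b) = D₂(T₂ − T_b).
29.7·(16.0 − T_b) = 13.4·(23.8 − T_b)
T_b = (29.7·16.0 − 13.4·23.8) / (29.7 − 13.4) = 156.28 / 16.3 = 9.588 °C ≈ 9.6 °C.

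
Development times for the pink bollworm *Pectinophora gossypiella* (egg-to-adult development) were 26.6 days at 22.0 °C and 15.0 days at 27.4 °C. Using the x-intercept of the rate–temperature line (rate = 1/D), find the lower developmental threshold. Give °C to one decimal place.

Linear rate model ⇒ the product D·(T − T_b) is constant across temperatures.
26.6·(22.0 − T_b) = 15.0·(27.4 − T_b)
T_b = (26.6·22.0 − 15.0·27.4) / (26.6 − 15.0) = 174.20 / 11.6 = 15.017 °C ≈ 15.0 °C.

15.0 °C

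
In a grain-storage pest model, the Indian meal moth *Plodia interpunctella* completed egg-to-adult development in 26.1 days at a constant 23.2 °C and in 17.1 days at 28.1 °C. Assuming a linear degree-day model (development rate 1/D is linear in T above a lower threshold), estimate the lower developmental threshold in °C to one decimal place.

13.9 °C

Linear rate model ⇒ the product D·(T − T_b) is constant across temperatures.
26.1·(23.2 − T_b) = 17.1·(28.1 − T_b)
T_b = (26.1·23.2 − 17.1·28.1) / (26.1 − 17.1) = 125.01 / 9.0 = 13.890 °C ≈ 13.9 °C.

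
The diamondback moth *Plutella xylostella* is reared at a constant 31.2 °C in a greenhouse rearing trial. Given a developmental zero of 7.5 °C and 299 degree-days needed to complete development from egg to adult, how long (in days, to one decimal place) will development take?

Daily accumulation = 31.2 − 7.5 = 23.7 DD/day.
Duration = 299 / 23.7 = 12.616 ≈ 12.6 days.

12.6 days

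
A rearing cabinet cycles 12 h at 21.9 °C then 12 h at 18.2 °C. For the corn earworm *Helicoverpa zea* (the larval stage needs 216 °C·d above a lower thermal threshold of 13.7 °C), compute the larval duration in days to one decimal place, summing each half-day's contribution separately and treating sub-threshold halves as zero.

Day half: max(0, 21.9 − 13.7) × 0.5 = 8.2 × 0.5 = 4.10 DD.
Night half: max(0, 18.2 − 13.7) × 0.5 = 4.5 × 0.5 = 2.25 DD.
Per 24 h: 6.35 DD/day.
Duration = 216 / 6.35 = 34.016 ≈ 34.0 days.

34.0 days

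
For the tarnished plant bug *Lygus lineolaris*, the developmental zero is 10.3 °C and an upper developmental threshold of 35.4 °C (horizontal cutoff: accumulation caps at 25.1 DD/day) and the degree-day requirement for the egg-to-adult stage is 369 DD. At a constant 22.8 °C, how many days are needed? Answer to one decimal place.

29.5 days

Daily accumulation = 22.8 − 10.3 = 12.5 DD/day.
Duration = 369 / 12.5 = 29.520 ≈ 29.5 days.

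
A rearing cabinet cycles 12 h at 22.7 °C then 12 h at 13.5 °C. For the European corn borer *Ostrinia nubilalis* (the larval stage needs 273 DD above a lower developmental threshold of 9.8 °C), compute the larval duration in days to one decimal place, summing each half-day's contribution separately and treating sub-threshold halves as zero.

32.9 days

Day half: max(0, 22.7 − 9.8) × 0.5 = 12.9 × 0.5 = 6.45 DD.
Night half: max(0, 13.5 − 9.8) × 0.5 = 3.7 × 0.5 = 1.85 DD.
Per 24 h: 8.30 DD/day.
Duration = 273 / 8.30 = 32.892 ≈ 32.9 days.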